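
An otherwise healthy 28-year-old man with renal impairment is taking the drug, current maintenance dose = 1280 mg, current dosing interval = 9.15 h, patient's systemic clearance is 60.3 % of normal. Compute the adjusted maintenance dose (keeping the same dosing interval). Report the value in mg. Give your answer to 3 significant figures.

772 mg

To keep the same average steady-state level, dosing rate must scale with clearance.
CL ratio = 60.3 / 100 = 0.6030
New dose (same interval) = 1280 × 0.6030 = 771.8 mg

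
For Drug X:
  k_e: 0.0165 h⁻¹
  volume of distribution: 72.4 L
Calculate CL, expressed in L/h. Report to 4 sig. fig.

1.195 L/h

CL = k × Vd = 0.0165 × 72.4 = 1.195 L/h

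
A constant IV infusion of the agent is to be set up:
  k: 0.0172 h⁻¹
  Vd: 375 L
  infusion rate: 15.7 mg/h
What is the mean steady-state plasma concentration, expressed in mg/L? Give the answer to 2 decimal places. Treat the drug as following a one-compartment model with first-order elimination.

2.43 mg/L

CL = k × Vd = 0.01720 × 375 = 6.450 L/h
At steady state Css = R₀ / CL = 15.7 / 6.450 = 2.434 mg/L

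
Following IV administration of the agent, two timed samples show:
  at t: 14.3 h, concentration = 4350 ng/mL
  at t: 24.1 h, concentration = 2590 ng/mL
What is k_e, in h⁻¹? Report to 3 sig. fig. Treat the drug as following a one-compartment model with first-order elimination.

k = ln(C₁/C₂) / (t₂ − t₁) = ln(4350/2590) / (24.1 − 14.3)
  = 0.5185 / 9.800 = 0.05291 h⁻¹

0.0529 h⁻¹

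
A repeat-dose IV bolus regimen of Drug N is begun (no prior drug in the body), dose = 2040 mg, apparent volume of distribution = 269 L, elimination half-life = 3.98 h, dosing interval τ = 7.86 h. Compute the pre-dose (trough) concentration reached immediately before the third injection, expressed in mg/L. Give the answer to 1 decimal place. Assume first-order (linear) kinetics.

C₀ per dose = Dose / Vd = 2040 / 269 = 7.584 mg/L
k = ln2 / t½ = 0.693147 / 3.98 = 0.1742 h⁻¹
Fraction remaining after one interval: r = e^(−kτ) = e^(−0.1742 × 7.86) = 0.2543
Before dose 3, 2 doses have been given (aged 1τ, 2τ).
C_trough = C₀ × (r + r²) = 7.584 × (0.2543 + 0.06467) = 2.419 mg/L

2.4 mg/L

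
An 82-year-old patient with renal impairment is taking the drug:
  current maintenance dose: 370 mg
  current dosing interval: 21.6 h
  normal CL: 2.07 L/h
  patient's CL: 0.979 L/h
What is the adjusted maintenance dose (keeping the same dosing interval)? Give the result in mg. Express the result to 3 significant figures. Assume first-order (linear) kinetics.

175 mg

To keep the same average steady-state level, dosing rate must scale with clearance.
CL ratio = 0.979 / 2.07 = 0.4729
New dose (same interval) = 370 × 0.4729 = 175.0 mg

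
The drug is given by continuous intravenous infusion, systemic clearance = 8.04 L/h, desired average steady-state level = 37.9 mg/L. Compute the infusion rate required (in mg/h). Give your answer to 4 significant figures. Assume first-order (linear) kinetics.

At steady state, infusion rate R₀ = Css × CL = 37.9 × 8.040 = 304.7 mg/h

304.7 mg/h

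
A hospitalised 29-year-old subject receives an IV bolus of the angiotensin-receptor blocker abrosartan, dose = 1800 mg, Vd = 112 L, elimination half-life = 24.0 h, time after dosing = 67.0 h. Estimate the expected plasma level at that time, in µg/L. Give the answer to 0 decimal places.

C₀ = Dose / Vd = 1800 / 112 = 16.07 mg/L
k = ln2 / t½ = 0.693147 / 24.0 = 0.02888 h⁻¹
C = C₀ · e^(−k·t) = 16.07 × e^(−0.02888 × 67.0)
  = 16.07 × 0.1444 = 2.321 mg/L
Convert: 2.321 mg/L × 1000 = 2321 µg/L

2321 µg/L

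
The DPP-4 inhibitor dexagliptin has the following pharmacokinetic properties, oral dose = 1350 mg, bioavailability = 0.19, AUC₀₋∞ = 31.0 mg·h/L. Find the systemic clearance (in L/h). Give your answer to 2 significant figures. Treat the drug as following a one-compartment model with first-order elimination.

8.3 L/h

CL = F·Dose / AUC = 0.19 × 1350 / 31.0 = 8.274 L/h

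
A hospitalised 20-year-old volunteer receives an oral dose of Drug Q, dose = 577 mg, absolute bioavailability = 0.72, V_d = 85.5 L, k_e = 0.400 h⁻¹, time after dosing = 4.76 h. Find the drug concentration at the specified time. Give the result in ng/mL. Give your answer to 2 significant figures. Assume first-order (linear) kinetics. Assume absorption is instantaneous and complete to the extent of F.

720 ng/mL

Amount reaching circulation = F × Dose = 0.72 × 577.0 = 415.4 mg
C₀ = F·Dose / Vd = 415.4 / 85.5 = 4.858 mg/L
C = C₀ · e^(−k·t) = 4.858 × e^(−0.4000 × 4.76)
  = 4.858 × 0.1490 = 0.7238 mg/L
Convert: 0.7238 mg/L × 1000 = 723.8 ng/mL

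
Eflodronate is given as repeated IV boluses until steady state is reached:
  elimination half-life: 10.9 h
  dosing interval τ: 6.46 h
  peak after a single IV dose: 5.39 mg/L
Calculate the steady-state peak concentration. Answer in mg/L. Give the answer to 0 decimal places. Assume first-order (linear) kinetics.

k = ln2 / t½ = 0.693147 / 10.9 = 0.06359 h⁻¹
e^(−kτ) = e^(−0.06359 × 6.46) = 0.6631
Accumulation ratio R = 1 / (1 − e^(−kτ)) = 1 / (1 − 0.6631) = 2.968
Steady-state peak = C₀ × R = 5.39 × 2.968 = 16.00 mg/L

16 mg/L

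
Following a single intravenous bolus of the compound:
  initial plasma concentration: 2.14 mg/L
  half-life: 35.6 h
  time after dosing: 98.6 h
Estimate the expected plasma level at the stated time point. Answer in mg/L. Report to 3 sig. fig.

0.314 mg/L

k = ln2 / t½ = 0.693147 / 35.6 = 0.01947 h⁻¹
C = C₀ · e^(−k·t) = 2.140 × e^(−0.01947 × 98.6)
  = 2.140 × 0.1466 = 0.3137 mg/L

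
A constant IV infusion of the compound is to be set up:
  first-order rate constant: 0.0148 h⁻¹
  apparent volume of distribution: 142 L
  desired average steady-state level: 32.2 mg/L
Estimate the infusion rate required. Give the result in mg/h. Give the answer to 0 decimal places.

CL = k × Vd = 0.01480 × 142 = 2.102 L/h
At steady state, infusion rate R₀ = Css × CL = 32.2 × 2.102 = 67.68 mg/h

68 mg/h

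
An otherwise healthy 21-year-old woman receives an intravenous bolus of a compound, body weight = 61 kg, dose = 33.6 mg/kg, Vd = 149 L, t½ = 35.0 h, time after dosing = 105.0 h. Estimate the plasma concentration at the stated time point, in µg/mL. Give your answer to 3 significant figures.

1.72 µg/mL

Total dose = 33.6 × 61 = 2050 mg
C₀ = Dose / Vd = 2050 / 149 = 13.76 mg/L
k = ln2 / t½ = 0.693147 / 35.0 = 0.01980 h⁻¹
t / t½ = 105.0 / 35.0 = 3 half-lives
C = C₀ × (1/2)^3 = 13.76 × 0.1250 = 1.720 mg/L
(1.720 mg/L = 1.720 µg/mL)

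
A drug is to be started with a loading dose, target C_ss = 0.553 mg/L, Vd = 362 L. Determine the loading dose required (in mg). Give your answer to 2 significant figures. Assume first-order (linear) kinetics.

LD = Css × Vd = 0.553 × 362 = 200.2 mg

200 mg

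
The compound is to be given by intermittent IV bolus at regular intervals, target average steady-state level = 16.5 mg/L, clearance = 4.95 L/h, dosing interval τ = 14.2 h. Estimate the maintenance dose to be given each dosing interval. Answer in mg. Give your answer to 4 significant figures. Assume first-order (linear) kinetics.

1160 mg

At steady state, Dose/τ = Css × CL.
Dose = Css × CL × τ = 16.5 × 4.950 × 14.2 = 1160 mg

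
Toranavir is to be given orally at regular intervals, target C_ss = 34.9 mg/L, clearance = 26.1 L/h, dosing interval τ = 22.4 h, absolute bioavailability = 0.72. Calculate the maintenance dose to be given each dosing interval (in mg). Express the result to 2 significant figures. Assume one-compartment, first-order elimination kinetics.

At steady state, F × (Dose/τ) = Css × CL.
Dose = Css × CL × τ / F = 34.9 × 26.10 × 22.4 / 0.72 = 28340 mg

28000 mg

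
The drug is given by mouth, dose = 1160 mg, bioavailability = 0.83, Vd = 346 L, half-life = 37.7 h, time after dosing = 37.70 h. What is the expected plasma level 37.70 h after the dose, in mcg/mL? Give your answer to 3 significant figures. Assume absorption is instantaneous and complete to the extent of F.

1.39 mcg/mL

Amount reaching circulation = F × Dose = 0.83 × 1160 = 962.8 mg
C₀ = F·Dose / Vd = 962.8 / 346 = 2.783 mg/L
k = ln2 / t½ = 0.693147 / 37.7 = 0.01839 h⁻¹
t / t½ = 37.70 / 37.7 = 1 half-lives
C = C₀ × (1/2)^1 = 2.783 × 0.5000 = 1.392 mg/L
(1.392 mg/L = 1.392 mcg/mL)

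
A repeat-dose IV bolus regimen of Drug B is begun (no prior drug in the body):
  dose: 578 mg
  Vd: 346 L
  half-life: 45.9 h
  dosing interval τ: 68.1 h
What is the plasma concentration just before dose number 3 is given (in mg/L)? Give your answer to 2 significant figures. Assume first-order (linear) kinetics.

0.81 mg/L

C₀ per dose = Dose / Vd = 578 / 346 = 1.671 mg/L
k = ln2 / t½ = 0.693147 / 45.9 = 0.01510 h⁻¹
Fraction remaining after one interval: r = e^(−kτ) = e^(−0.01510 × 68.1) = 0.3576
Before dose 3, 2 doses have been given (aged 1τ, 2τ).
C_trough = C₀ × (r + r²) = 1.671 × (0.3576 + 0.1279) = 0.8113 mg/L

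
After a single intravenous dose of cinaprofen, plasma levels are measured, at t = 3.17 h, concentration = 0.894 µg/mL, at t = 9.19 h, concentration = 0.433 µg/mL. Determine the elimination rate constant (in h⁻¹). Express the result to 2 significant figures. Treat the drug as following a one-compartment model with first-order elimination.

0.12 h⁻¹

k = ln(C₁/C₂) / (t₂ − t₁) = ln(0.894/0.433) / (9.19 − 3.17)
  = 0.7250 / 6.020 = 0.1204 h⁻¹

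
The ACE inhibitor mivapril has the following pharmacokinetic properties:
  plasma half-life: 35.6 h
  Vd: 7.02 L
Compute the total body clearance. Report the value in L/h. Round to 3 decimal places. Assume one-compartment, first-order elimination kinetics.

k = ln2 / t½ = 0.693147 / 35.6 = 0.01947 h⁻¹
CL = k × Vd = 0.01947 × 7.02 = 0.1367 L/h

0.137 L/h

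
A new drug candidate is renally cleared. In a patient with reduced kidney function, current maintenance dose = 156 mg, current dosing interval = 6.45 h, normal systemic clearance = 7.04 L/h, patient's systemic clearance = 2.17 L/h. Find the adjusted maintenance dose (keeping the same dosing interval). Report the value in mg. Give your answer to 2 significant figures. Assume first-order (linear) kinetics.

48 mg

To keep the same average steady-state level, dosing rate must scale with clearance.
CL ratio = 2.17 / 7.04 = 0.3082
New dose (same interval) = 156 × 0.3082 = 48.08 mg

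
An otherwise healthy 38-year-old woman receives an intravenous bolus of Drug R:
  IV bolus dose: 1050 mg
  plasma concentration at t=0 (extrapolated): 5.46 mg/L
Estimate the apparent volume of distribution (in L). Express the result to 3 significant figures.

Vd = Dose / C₀ = 1050 / 5.46 = 192.3 L

192 L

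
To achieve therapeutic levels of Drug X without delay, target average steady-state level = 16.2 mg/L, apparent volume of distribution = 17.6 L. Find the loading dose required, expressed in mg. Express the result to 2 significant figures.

290 mg

LD = Css × Vd = 16.2 × 17.6 = 285.1 mg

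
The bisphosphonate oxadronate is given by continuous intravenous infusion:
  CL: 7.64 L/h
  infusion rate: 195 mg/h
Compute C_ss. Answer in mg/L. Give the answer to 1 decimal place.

At steady state Css = R₀ / CL = 195 / 7.640 = 25.52 mg/L

25.5 mg/L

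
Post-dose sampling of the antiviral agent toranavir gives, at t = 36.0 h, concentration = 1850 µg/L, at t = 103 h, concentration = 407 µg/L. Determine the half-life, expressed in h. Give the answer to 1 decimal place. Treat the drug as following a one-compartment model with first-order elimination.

30.7 h

k = ln(C₁/C₂) / (t₂ − t₁) = ln(1850/407) / (103 − 36.0)
  = 1.514 / 67.00 = 0.02260 h⁻¹
t½ = ln2 / k = 0.693147 / 0.02260 = 30.67 h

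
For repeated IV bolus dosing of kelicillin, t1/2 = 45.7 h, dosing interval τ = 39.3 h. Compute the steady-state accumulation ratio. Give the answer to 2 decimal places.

2.23

k = ln2 / t½ = 0.693147 / 45.7 = 0.01517 h⁻¹
e^(−kτ) = e^(−0.01517 × 39.3) = 0.5509
Accumulation ratio R = 1 / (1 − e^(−kτ)) = 1 / (1 − 0.5509) = 2.227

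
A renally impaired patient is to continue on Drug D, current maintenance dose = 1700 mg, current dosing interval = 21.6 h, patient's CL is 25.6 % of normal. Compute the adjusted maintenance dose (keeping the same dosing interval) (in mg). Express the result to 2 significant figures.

To keep the same average steady-state level, dosing rate must scale with clearance.
CL ratio = 25.6 / 100 = 0.2560
New dose (same interval) = 1700 × 0.2560 = 435.2 mg

440 mg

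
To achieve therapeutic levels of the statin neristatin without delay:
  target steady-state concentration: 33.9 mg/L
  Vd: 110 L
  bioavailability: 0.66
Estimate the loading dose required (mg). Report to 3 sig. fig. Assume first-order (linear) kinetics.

LD = Css × Vd / F = 33.9 × 110 / 0.66 = 5650 mg

5650 mg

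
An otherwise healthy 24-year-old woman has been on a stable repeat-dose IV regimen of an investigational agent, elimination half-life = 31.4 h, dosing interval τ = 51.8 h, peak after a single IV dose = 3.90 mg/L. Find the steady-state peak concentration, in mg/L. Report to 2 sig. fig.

5.7 mg/L

k = ln2 / t½ = 0.693147 / 31.4 = 0.02207 h⁻¹
e^(−kτ) = e^(−0.02207 × 51.8) = 0.3188
Accumulation ratio R = 1 / (1 − e^(−kτ)) = 1 / (1 − 0.3188) = 1.468
Steady-state peak = C₀ × R = 3.90 × 1.468 = 5.725 mg/L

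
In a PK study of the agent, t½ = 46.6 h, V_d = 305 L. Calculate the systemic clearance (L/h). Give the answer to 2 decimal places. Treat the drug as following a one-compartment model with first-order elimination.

4.54 L/h

k = ln2 / t½ = 0.693147 / 46.6 = 0.01487 h⁻¹
CL = k × Vd = 0.01487 × 305 = 4.535 L/h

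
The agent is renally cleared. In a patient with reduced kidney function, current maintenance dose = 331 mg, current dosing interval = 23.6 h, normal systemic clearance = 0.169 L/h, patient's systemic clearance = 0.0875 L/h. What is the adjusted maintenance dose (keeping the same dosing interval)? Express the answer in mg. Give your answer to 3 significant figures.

To keep the same average steady-state level, dosing rate must scale with clearance.
CL ratio = 0.0875 / 0.169 = 0.5178
New dose (same interval) = 331 × 0.5178 = 171.4 mg

171 mg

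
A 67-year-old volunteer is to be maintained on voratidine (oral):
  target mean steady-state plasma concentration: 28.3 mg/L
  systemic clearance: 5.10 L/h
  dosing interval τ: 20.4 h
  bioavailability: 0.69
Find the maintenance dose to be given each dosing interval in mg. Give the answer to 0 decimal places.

At steady state, F × (Dose/τ) = Css × CL.
Dose = Css × CL × τ / F = 28.3 × 5.100 × 20.4 / 0.69 = 4267 mg

4267 mg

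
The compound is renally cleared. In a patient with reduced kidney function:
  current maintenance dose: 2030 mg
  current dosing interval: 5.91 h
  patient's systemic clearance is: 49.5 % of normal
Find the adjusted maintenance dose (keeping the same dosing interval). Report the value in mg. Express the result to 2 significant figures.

To keep the same average steady-state level, dosing rate must scale with clearance.
CL ratio = 49.5 / 100 = 0.4950
New dose (same interval) = 2030 × 0.4950 = 1005 mg

1000 mg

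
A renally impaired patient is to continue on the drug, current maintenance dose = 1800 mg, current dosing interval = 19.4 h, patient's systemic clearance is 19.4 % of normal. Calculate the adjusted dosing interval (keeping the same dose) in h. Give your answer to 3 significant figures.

To keep the same average steady-state level, dosing rate must scale with clearance.
CL ratio = 19.4 / 100 = 0.1940
New interval (same dose) = 19.4 / 0.1940 = 100.0 h

100 h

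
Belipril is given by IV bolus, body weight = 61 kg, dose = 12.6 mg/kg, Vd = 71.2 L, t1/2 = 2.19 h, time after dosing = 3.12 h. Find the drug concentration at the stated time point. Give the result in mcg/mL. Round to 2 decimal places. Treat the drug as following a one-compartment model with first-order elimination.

Total dose = 12.6 × 61 = 768.6 mg
C₀ = Dose / Vd = 768.6 / 71.2 = 10.79 mg/L
k = ln2 / t½ = 0.693147 / 2.19 = 0.3165 h⁻¹
C = C₀ · e^(−k·t) = 10.79 × e^(−0.3165 × 3.12)
  = 10.79 × 0.3725 = 4.019 mg/L
(4.019 mg/L = 4.019 mcg/mL)

4.02 mcg/mL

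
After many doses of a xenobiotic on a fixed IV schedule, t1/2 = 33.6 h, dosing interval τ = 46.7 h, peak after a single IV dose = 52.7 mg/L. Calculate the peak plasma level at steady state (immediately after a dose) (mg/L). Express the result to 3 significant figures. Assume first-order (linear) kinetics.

85.2 mg/L

k = ln2 / t½ = 0.693147 / 33.6 = 0.02063 h⁻¹
e^(−kτ) = e^(−0.02063 × 46.7) = 0.3816
Accumulation ratio R = 1 / (1 − e^(−kτ)) = 1 / (1 − 0.3816) = 1.617
Steady-state peak = C₀ × R = 52.7 × 1.617 = 85.22 mg/L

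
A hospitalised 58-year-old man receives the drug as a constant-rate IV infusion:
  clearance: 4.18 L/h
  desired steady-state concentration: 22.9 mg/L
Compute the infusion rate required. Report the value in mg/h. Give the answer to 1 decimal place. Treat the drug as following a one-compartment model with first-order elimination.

At steady state, infusion rate R₀ = Css × CL = 22.9 × 4.180 = 95.72 mg/h

95.7 mg/h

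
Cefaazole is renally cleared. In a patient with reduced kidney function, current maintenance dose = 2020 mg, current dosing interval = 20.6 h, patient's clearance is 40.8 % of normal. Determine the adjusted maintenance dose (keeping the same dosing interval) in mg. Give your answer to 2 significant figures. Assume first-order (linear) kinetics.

To keep the same average steady-state level, dosing rate must scale with clearance.
CL ratio = 40.8 / 100 = 0.4080
New dose (same interval) = 2020 × 0.4080 = 824.2 mg

820 mg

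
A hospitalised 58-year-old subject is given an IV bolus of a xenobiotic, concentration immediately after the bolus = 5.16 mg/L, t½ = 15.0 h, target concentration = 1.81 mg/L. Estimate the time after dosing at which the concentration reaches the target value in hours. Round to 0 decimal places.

23 h

k = ln2 / t½ = 0.693147 / 15.0 = 0.04621 h⁻¹
t = ln(C₀ / C) / k = ln(5.160 / 1.81) / 0.04621
  = ln(2.851) / 0.04621 = 1.048 / 0.04621 = 22.68 h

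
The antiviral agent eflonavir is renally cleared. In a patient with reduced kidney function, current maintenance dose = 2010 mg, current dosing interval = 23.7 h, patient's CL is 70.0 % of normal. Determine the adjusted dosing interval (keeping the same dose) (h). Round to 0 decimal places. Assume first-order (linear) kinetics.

34 h

To keep the same average steady-state level, dosing rate must scale with clearance.
CL ratio = 70.0 / 100 = 0.7000
New interval (same dose) = 23.7 / 0.7000 = 33.86 h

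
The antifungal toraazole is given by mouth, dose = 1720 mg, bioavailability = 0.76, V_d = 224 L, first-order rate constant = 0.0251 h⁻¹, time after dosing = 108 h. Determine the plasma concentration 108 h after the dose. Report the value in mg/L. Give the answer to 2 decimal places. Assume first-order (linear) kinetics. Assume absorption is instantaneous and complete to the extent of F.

0.39 mg/L

Amount reaching circulation = F × Dose = 0.76 × 1720 = 1307 mg
C₀ = F·Dose / Vd = 1307 / 224 = 5.835 mg/L
C = C₀ · e^(−k·t) = 5.835 × e^(−0.02510 × 108)
  = 5.835 × 0.06648 = 0.3879 mg/L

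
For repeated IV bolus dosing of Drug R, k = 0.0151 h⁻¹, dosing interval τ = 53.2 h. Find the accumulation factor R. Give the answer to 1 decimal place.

1.8

e^(−kτ) = e^(−0.01510 × 53.2) = 0.4478
Accumulation ratio R = 1 / (1 − e^(−kτ)) = 1 / (1 − 0.4478) = 1.811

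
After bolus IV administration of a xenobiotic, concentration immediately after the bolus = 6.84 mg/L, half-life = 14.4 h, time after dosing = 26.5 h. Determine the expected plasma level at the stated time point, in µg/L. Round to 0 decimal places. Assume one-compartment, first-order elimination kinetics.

1910 µg/L

k = ln2 / t½ = 0.693147 / 14.4 = 0.04814 h⁻¹
C = C₀ · e^(−k·t) = 6.840 × e^(−0.04814 × 26.5)
  = 6.840 × 0.2792 = 1.910 mg/L
Convert: 1.910 mg/L × 1000 = 1910 µg/L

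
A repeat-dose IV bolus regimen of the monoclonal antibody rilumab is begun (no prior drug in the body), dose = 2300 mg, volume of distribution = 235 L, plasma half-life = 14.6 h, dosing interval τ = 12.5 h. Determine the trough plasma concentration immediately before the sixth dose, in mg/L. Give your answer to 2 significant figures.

11 mg/L

C₀ per dose = Dose / Vd = 2300 / 235 = 9.787 mg/L
k = ln2 / t½ = 0.693147 / 14.6 = 0.04748 h⁻¹
Fraction remaining after one interval: r = e^(−kτ) = e^(−0.04748 × 12.5) = 0.5524
Before dose 6, 5 doses have been given (aged 1τ, 2τ, 3τ, 4τ, 5τ).
C_trough = C₀ × (r + r² + … + r^5) = C₀ × r(1−r^5)/(1−r)
        = 9.787 × 0.5524 × (1 − 0.05144) / (1 − 0.5524) = 11.46 mg/L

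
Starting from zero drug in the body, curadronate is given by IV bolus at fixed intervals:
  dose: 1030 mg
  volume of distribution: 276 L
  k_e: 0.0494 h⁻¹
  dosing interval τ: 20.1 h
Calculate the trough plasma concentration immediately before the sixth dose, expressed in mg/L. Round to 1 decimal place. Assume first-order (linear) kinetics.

C₀ per dose = Dose / Vd = 1030 / 276 = 3.732 mg/L
Fraction remaining after one interval: r = e^(−kτ) = e^(−0.04940 × 20.1) = 0.3705
Before dose 6, 5 doses have been given (aged 1τ, 2τ, 3τ, 4τ, 5τ).
C_trough = C₀ × (r + r² + … + r^5) = C₀ × r(1−r^5)/(1−r)
        = 3.732 × 0.3705 × (1 − 0.006981) / (1 − 0.3705) = 2.181 mg/L

2.2 mg/L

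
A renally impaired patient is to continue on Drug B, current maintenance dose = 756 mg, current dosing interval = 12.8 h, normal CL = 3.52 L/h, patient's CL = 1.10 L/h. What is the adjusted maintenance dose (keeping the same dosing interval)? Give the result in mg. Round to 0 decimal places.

To keep the same average steady-state level, dosing rate must scale with clearance.
CL ratio = 1.10 / 3.52 = 0.3125
New dose (same interval) = 756 × 0.3125 = 236.3 mg

236 mg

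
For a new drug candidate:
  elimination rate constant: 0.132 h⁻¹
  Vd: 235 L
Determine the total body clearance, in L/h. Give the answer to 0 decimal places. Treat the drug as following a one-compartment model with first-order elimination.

31 L/h

CL = k × Vd = 0.132 × 235 = 31.02 L/h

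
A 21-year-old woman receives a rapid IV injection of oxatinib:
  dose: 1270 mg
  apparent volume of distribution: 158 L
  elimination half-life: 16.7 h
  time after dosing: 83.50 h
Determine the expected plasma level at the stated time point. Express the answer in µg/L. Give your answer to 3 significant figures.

251 µg/L

C₀ = Dose / Vd = 1270 / 158 = 8.038 mg/L
k = ln2 / t½ = 0.693147 / 16.7 = 0.04151 h⁻¹
t / t½ = 83.50 / 16.7 = 5 half-lives
C = C₀ × (1/2)^5 = 8.038 × 0.03125 = 0.2512 mg/L
Convert: 0.2512 mg/L × 1000 = 251.2 µg/L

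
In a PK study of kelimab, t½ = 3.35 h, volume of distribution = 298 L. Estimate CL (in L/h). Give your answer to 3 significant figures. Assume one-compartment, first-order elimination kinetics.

61.7 L/h

k = ln2 / t½ = 0.693147 / 3.35 = 0.2069 h⁻¹
CL = k × Vd = 0.2069 × 298 = 61.66 L/h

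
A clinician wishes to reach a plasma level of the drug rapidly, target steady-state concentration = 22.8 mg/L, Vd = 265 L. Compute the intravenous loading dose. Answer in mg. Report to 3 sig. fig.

6040 mg

LD = Css × Vd = 22.8 × 265 = 6042 mg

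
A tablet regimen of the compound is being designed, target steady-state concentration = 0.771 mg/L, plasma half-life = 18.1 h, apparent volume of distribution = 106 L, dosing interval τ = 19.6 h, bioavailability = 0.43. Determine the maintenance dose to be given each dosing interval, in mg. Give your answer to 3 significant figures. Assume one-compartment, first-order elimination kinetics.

143 mg

k = ln2 / t½ = 0.693147 / 18.1 = 0.03830 h⁻¹
CL = k × Vd = 0.03830 × 106 = 4.060 L/h
At steady state, F × (Dose/τ) = Css × CL.
Dose = Css × CL × τ / F = 0.771 × 4.060 × 19.6 / 0.43 = 142.7 mg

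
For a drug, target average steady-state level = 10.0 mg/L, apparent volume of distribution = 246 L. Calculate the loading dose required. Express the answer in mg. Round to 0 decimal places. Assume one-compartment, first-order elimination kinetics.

2460 mg

LD = Css × Vd = 10.0 × 246 = 2460 mg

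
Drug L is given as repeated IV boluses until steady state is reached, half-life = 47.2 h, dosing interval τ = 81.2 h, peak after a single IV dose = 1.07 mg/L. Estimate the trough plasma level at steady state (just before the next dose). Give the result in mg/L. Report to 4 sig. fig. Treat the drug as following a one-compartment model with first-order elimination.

0.4662 mg/L

k = ln2 / t½ = 0.693147 / 47.2 = 0.01469 h⁻¹
e^(−kτ) = e^(−0.01469 × 81.2) = 0.3034
Accumulation ratio R = 1 / (1 − e^(−kτ)) = 1 / (1 − 0.3034) = 1.436
Steady-state trough = C₀ × R × e^(−kτ) = 1.07 × 1.436 × 0.3034 = 0.4662 mg/L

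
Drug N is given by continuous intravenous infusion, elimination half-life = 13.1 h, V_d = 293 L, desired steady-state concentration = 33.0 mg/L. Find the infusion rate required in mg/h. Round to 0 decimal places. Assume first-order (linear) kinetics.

k = ln2 / t½ = 0.693147 / 13.1 = 0.05291 h⁻¹
CL = k × Vd = 0.05291 × 293 = 15.50 L/h
At steady state, infusion rate R₀ = Css × CL = 33.0 × 15.50 = 511.5 mg/h

512 mg/h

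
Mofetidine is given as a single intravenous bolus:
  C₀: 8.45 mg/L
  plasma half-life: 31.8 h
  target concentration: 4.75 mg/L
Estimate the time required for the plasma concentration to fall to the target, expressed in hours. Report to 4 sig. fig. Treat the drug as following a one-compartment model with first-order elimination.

k = ln2 / t½ = 0.693147 / 31.8 = 0.02180 h⁻¹
t = ln(C₀ / C) / k = ln(8.450 / 4.75) / 0.02180
  = ln(1.779) / 0.02180 = 0.5761 / 0.02180 = 26.43 h

26.43 h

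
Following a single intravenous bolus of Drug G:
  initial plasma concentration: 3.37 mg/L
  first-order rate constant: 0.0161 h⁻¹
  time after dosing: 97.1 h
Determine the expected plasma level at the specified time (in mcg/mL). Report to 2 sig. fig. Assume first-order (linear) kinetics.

C = C₀ · e^(−k·t) = 3.370 × e^(−0.01610 × 97.1)
  = 3.370 × 0.2094 = 0.7057 mg/L
(0.7057 mg/L = 0.7057 mcg/mL)

0.71 mcg/mL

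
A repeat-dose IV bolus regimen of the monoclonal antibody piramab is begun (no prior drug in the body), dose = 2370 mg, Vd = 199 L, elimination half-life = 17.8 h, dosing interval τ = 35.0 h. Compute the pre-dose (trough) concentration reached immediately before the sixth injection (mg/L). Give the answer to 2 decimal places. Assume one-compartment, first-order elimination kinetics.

C₀ per dose = Dose / Vd = 2370 / 199 = 11.91 mg/L
k = ln2 / t½ = 0.693147 / 17.8 = 0.03894 h⁻¹
Fraction remaining after one interval: r = e^(−kτ) = e^(−0.03894 × 35.0) = 0.2559
Before dose 6, 5 doses have been given (aged 1τ, 2τ, 3τ, 4τ, 5τ).
C_trough = C₀ × (r + r² + … + r^5) = C₀ × r(1−r^5)/(1−r)
        = 11.91 × 0.2559 × (1 − 0.001097) / (1 − 0.2559) = 4.091 mg/L

4.09 mg/L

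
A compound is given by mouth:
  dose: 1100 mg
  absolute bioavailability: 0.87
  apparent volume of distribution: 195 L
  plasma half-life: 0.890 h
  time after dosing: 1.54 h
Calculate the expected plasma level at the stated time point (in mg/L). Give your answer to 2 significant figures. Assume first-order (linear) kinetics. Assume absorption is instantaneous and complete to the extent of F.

Amount reaching circulation = F × Dose = 0.87 × 1100 = 957.0 mg
C₀ = F·Dose / Vd = 957.0 / 195 = 4.908 mg/L
k = ln2 / t½ = 0.693147 / 0.890 = 0.7788 h⁻¹
C = C₀ · e^(−k·t) = 4.908 × e^(−0.7788 × 1.54)
  = 4.908 × 0.3014 = 1.479 mg/L

1.5 mg/L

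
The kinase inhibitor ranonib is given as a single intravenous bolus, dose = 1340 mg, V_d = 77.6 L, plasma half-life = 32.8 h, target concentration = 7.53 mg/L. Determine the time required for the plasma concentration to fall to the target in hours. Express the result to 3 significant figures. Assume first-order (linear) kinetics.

39.3 h

C₀ = Dose / Vd = 1340 / 77.6 = 17.27 mg/L
k = ln2 / t½ = 0.693147 / 32.8 = 0.02113 h⁻¹
t = ln(C₀ / C) / k = ln(17.27 / 7.53) / 0.02113
  = ln(2.293) / 0.02113 = 0.8299 / 0.02113 = 39.28 h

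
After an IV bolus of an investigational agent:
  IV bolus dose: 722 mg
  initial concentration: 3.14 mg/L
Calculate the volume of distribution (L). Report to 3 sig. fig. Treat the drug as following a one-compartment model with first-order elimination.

230 L

Vd = Dose / C₀ = 722.0 / 3.14 = 229.9 L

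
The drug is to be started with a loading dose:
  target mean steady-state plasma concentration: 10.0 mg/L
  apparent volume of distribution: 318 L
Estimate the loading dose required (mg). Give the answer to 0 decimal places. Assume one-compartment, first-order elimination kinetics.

LD = Css × Vd = 10.0 × 318 = 3180 mg

3180 mg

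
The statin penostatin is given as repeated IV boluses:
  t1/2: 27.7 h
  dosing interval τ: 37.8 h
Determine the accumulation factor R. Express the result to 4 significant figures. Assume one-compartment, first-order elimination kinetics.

1.635

k = ln2 / t½ = 0.693147 / 27.7 = 0.02502 h⁻¹
e^(−kτ) = e^(−0.02502 × 37.8) = 0.3884
Accumulation ratio R = 1 / (1 − e^(−kτ)) = 1 / (1 − 0.3884) = 1.635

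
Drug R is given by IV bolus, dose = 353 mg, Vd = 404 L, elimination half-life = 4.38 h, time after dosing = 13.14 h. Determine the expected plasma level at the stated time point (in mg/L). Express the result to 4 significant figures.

0.1092 mg/L

C₀ = Dose / Vd = 353.0 / 404 = 0.8738 mg/L
k = ln2 / t½ = 0.693147 / 4.38 = 0.1583 h⁻¹
t / t½ = 13.14 / 4.38 = 3 half-lives
C = C₀ × (1/2)^3 = 0.8738 × 0.1250 = 0.1092 mg/L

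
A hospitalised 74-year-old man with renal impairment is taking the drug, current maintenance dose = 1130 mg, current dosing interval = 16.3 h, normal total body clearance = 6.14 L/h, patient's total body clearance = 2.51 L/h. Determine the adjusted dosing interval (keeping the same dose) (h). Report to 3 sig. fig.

39.9 h

To keep the same average steady-state level, dosing rate must scale with clearance.
CL ratio = 2.51 / 6.14 = 0.4088
New interval (same dose) = 16.3 / 0.4088 = 39.87 h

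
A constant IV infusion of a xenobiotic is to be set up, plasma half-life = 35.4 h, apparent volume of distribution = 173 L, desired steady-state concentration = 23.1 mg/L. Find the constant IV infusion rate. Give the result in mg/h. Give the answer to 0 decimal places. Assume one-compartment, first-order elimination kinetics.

k = ln2 / t½ = 0.693147 / 35.4 = 0.01958 h⁻¹
CL = k × Vd = 0.01958 × 173 = 3.387 L/h
At steady state, infusion rate R₀ = Css × CL = 23.1 × 3.387 = 78.24 mg/h

78 mg/h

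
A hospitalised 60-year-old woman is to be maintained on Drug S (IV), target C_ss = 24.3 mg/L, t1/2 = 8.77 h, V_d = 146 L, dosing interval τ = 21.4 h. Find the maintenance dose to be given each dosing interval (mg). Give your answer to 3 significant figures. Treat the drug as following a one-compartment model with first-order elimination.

6000 mg

k = ln2 / t½ = 0.693147 / 8.77 = 0.07904 h⁻¹
CL = k × Vd = 0.07904 × 146 = 11.54 L/h
At steady state, Dose/τ = Css × CL.
Dose = Css × CL × τ = 24.3 × 11.54 × 21.4 = 6001 mg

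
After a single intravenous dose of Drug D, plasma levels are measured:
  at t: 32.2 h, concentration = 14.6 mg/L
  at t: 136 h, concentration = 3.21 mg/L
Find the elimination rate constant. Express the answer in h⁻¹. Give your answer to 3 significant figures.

k = ln(C₁/C₂) / (t₂ − t₁) = ln(14.6/3.21) / (136 − 32.2)
  = 1.515 / 103.8 = 0.01460 h⁻¹

0.0146 h⁻¹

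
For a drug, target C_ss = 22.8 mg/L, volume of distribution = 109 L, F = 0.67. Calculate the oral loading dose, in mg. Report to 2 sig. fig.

3700 mg

LD = Css × Vd / F = 22.8 × 109 / 0.67 = 3709 mg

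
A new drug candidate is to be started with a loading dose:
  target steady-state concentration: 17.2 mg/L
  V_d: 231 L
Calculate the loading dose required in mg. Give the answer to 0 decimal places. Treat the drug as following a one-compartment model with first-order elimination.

3973 mg

LD = Css × Vd = 17.2 × 231 = 3973 mg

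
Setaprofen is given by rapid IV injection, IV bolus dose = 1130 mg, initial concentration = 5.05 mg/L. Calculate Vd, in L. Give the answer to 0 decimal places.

224 L

Vd = Dose / C₀ = 1130 / 5.05 = 223.8 L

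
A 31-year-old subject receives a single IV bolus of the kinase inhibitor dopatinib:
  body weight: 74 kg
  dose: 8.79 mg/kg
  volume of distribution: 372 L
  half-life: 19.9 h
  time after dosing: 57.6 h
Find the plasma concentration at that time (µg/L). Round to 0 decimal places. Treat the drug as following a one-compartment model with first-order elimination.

Total dose = 8.79 × 74 = 650.5 mg
C₀ = Dose / Vd = 650.5 / 372 = 1.749 mg/L
k = ln2 / t½ = 0.693147 / 19.9 = 0.03483 h⁻¹
C = C₀ · e^(−k·t) = 1.749 × e^(−0.03483 × 57.6)
  = 1.749 × 0.1345 = 0.2352 mg/L
Convert: 0.2352 mg/L × 1000 = 235.2 µg/L

235 µg/L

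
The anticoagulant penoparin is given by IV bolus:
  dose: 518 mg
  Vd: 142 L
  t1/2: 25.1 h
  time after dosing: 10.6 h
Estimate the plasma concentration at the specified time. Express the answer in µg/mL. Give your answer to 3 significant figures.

C₀ = Dose / Vd = 518.0 / 142 = 3.648 mg/L
k = ln2 / t½ = 0.693147 / 25.1 = 0.02762 h⁻¹
C = C₀ · e^(−k·t) = 3.648 × e^(−0.02762 × 10.6)
  = 3.648 × 0.7462 = 2.722 mg/L
(2.722 mg/L = 2.722 µg/mL)

2.72 µg/mL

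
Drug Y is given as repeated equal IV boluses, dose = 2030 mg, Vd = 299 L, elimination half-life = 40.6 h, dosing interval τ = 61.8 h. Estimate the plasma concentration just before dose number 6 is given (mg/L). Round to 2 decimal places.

3.61 mg/L

C₀ per dose = Dose / Vd = 2030 / 299 = 6.789 mg/L
k = ln2 / t½ = 0.693147 / 40.6 = 0.01707 h⁻¹
Fraction remaining after one interval: r = e^(−kτ) = e^(−0.01707 × 61.8) = 0.3482
Before dose 6, 5 doses have been given (aged 1τ, 2τ, 3τ, 4τ, 5τ).
C_trough = C₀ × (r + r² + … + r^5) = C₀ × r(1−r^5)/(1−r)
        = 6.789 × 0.3482 × (1 − 0.005119) / (1 − 0.3482) = 3.608 mg/L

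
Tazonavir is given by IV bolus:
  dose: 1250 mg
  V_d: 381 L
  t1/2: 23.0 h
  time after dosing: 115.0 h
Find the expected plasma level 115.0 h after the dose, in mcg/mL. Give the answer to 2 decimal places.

0.10 mcg/mL

C₀ = Dose / Vd = 1250 / 381 = 3.281 mg/L
k = ln2 / t½ = 0.693147 / 23.0 = 0.03014 h⁻¹
t / t½ = 115.0 / 23.0 = 5 half-lives
C = C₀ × (1/2)^5 = 3.281 × 0.03125 = 0.1025 mg/L
(0.1025 mg/L = 0.1025 mcg/mL)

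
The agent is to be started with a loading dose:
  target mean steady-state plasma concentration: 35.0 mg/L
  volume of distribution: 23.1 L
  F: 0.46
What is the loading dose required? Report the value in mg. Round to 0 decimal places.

LD = Css × Vd / F = 35.0 × 23.1 / 0.46 = 1758 mg

1758 mg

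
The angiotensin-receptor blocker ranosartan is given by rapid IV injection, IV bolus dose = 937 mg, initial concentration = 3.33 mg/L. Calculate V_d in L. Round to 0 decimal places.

Vd = Dose / C₀ = 937.0 / 3.33 = 281.4 L

281 L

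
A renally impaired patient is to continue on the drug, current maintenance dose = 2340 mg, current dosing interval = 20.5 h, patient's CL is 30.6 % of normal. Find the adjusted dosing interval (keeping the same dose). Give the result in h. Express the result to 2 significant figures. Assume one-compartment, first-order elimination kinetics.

To keep the same average steady-state level, dosing rate must scale with clearance.
CL ratio = 30.6 / 100 = 0.3060
New interval (same dose) = 20.5 / 0.3060 = 66.99 h

67 h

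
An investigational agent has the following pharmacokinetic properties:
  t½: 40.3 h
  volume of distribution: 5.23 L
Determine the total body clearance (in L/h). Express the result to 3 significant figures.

0.0900 L/h

k = ln2 / t½ = 0.693147 / 40.3 = 0.01720 h⁻¹
CL = k × Vd = 0.01720 × 5.23 = 0.08996 L/h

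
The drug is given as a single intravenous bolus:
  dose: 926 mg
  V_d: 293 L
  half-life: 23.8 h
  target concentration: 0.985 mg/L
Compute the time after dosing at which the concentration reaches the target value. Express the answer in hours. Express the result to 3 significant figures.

40.0 h

C₀ = Dose / Vd = 926.0 / 293 = 3.160 mg/L
k = ln2 / t½ = 0.693147 / 23.8 = 0.02912 h⁻¹
t = ln(C₀ / C) / k = ln(3.160 / 0.985) / 0.02912
  = ln(3.208) / 0.02912 = 1.166 / 0.02912 = 40.04 h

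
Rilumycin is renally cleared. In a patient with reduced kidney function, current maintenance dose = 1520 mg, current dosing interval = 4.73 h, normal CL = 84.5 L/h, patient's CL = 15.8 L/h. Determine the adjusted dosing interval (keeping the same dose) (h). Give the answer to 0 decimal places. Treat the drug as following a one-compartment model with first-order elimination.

To keep the same average steady-state level, dosing rate must scale with clearance.
CL ratio = 15.8 / 84.5 = 0.1870
New interval (same dose) = 4.73 / 0.1870 = 25.29 h

25 h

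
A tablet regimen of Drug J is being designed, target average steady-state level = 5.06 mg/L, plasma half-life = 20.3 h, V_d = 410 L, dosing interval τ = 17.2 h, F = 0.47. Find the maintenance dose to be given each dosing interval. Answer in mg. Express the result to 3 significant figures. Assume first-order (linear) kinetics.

k = ln2 / t½ = 0.693147 / 20.3 = 0.03415 h⁻¹
CL = k × Vd = 0.03415 × 410 = 14.00 L/h
At steady state, F × (Dose/τ) = Css × CL.
Dose = Css × CL × τ / F = 5.06 × 14.00 × 17.2 / 0.47 = 2592 mg

2590 mg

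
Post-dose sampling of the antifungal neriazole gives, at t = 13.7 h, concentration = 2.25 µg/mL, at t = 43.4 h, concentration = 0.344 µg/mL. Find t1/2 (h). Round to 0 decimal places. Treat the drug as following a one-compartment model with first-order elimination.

11 h

k = ln(C₁/C₂) / (t₂ − t₁) = ln(2.25/0.344) / (43.4 − 13.7)
  = 1.878 / 29.70 = 0.06323 h⁻¹
t½ = ln2 / k = 0.693147 / 0.06323 = 10.96 h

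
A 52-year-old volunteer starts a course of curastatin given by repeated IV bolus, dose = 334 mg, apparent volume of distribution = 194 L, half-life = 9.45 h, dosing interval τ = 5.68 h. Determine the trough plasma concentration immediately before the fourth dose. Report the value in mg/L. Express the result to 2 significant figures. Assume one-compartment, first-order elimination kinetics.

2.4 mg/L

C₀ per dose = Dose / Vd = 334 / 194 = 1.722 mg/L
k = ln2 / t½ = 0.693147 / 9.45 = 0.07335 h⁻¹
Fraction remaining after one interval: r = e^(−kτ) = e^(−0.07335 × 5.68) = 0.6593
Before dose 4, 3 doses have been given (aged 1τ, 2τ, 3τ).
C_trough = C₀ × (r + r² + … + r^3) = C₀ × r(1−r^3)/(1−r)
        = 1.722 × 0.6593 × (1 − 0.2866) / (1 − 0.6593) = 2.377 mg/L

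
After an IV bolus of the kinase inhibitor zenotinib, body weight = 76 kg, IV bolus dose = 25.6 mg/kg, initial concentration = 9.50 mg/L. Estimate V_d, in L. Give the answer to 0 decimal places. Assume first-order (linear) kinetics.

Dose = 25.6 × 76 = 1946 mg
Vd = Dose / C₀ = 1946 / 9.50 = 204.8 L

205 L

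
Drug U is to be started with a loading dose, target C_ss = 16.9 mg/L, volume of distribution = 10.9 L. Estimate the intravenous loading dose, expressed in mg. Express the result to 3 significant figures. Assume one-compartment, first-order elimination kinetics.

LD = Css × Vd = 16.9 × 10.9 = 184.2 mg

184 mg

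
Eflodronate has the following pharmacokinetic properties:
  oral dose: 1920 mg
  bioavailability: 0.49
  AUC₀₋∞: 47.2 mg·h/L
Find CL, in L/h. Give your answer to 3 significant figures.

19.9 L/h

CL = F·Dose / AUC = 0.49 × 1920 / 47.2 = 19.93 L/h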